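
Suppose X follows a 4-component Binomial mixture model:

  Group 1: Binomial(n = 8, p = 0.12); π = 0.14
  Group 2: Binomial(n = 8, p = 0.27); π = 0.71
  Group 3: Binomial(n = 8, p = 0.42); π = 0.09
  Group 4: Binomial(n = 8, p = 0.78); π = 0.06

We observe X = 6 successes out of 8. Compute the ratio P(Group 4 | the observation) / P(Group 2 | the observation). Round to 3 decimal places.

Only the two components matter; the odds are (π_i f_i(x)) / (π_j f_j(x)).
Component likelihoods at x = 6 successes out of 8:
  f_1 = C(8,6)·0.12^6·0.88^2 = 28·2.98598e-06·0.7744 = 6.47457e-05
  f_2 = C(8,6)·0.27^6·0.73^2 = 28·0.00038742·0.5329 = 0.00578078
  f_3 = C(8,6)·0.42^6·0.58^2 = 28·0.00548903·0.3364 = 0.0517023
  f_4 = C(8,6)·0.78^6·0.22^2 = 28·0.2252·0.0484 = 0.30519
Posterior odds = (π_4·f_4) / (π_2·f_2) = (0.06·0.30519) / (0.71·0.00578078) = 0.0183114 / 0.00410435 ≈ 4.461

4.461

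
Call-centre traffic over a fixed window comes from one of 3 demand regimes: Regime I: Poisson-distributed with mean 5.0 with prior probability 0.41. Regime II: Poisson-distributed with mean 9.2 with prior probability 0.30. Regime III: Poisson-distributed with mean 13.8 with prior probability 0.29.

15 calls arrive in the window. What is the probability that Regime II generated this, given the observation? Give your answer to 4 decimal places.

Apply Bayes' rule: the posterior for each component is proportional to its prior times its likelihood at x.
Component likelihoods at x = 15 calls:
  L_I = e^(−5.0)·5.0^15/15! = 0.000157245
  L_II = e^(−9.2)·9.2^15/15! = 0.0221212
  L_III = e^(−13.8)·13.8^15/15! = 0.0973695
Unnormalised posteriors:
  π_I·L_I = 0.41 × 0.000157245 = 6.44706e-05
  π_II·L_II = 0.30 × 0.0221212 = 0.00663636
  π_III·L_III = 0.29 × 0.0973695 = 0.0282371
Marginal: 6.44706e-05 + 0.00663636 + 0.0282371 = 0.034938
So the posterior for Regime II is 0.00663636 / 0.034938 ≈ 0.1899.

0.1899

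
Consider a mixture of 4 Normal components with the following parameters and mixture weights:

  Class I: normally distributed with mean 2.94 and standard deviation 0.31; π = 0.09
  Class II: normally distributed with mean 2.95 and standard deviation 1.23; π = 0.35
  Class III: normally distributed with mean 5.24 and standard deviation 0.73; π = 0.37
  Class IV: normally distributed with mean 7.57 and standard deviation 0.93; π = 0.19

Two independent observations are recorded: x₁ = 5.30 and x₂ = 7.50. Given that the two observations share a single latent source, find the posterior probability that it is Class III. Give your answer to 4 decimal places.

0.3392

By Bayes' theorem, P(k | x) = π_k f_k(x) / Σ_j π_j f_j(x).
Since both observations come from the same component, the likelihood for component k is f_k(x₁)·f_k(x₂).
  f_I = [3.34579e-13] × [1.33168e-47] = 4.45551e-60
  f_II = [0.0522827] × [0.00034639] = 1.81102e-05
  f_III = [0.544653] × [0.00453243] = 0.00246861
  f_IV = [0.0218126] × [0.427757] = 0.00933049
Weight by the priors:
  π_I·f_I = 0.09 × 4.45551e-60 = 4.00996e-61
  π_II·f_II = 0.35 × 1.81102e-05 = 6.33857e-06
  π_III·f_III = 0.37 × 0.00246861 = 0.000913384
  π_IV·f_IV = 0.19 × 0.00933049 = 0.00177279
Evidence: 4.00996e-61 + 6.33857e-06 + 0.000913384 + 0.00177279 = 0.00269252
Responsibility of Class III: 0.000913384 / 0.00269252 ≈ 0.3392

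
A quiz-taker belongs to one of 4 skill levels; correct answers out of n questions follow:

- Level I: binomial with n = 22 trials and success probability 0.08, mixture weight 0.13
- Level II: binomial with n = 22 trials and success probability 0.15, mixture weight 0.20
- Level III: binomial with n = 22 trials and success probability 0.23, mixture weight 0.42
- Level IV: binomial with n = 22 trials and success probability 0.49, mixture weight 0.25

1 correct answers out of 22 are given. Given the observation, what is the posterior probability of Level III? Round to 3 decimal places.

0.125

Posterior ∝ prior × likelihood, so P(k | x) ∝ π_k f_k(x); normalise over all components.
Component likelihoods at x = 1 correct answers out of 22:
  f_I = C(22,1)·0.08^1·0.92^21 = 22·0.08·0.173598 = 0.305532
  f_II = C(22,1)·0.15^1·0.85^21 = 22·0.15·0.0329456 = 0.10872
  f_III = C(22,1)·0.23^1·0.77^21 = 22·0.23·0.00413338 = 0.0209149
  f_IV = C(22,1)·0.49^1·0.51^21 = 22·0.49·7.22726e-07 = 7.79099e-06
Prior × likelihood for each component:
  π_I·f_I = 0.13 × 0.305532 = 0.0397192
  π_II·f_II = 0.20 × 0.10872 = 0.0217441
  π_III·f_III = 0.42 × 0.0209149 = 0.00878426
  π_IV·f_IV = 0.25 × 7.79099e-06 = 1.94775e-06
Evidence: 0.0397192 + 0.0217441 + 0.00878426 + 1.94775e-06 = 0.0702495
P(Level III | the observation) ≈ 0.125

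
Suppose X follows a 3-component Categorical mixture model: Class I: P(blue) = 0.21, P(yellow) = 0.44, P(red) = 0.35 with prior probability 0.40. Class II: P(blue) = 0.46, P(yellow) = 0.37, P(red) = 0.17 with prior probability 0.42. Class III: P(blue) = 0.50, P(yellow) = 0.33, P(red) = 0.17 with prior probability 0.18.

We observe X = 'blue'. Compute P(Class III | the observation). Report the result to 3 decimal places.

0.245

The responsibility of component k is w_k f_k(x) divided by Σ_j w_j f_j(x).
Categorical probabilities:
  f_I = P(blue | comp) = 0.21
  f_II = P(blue | comp) = 0.46
  f_III = P(blue | comp) = 0.50
Prior × likelihood for each component:
  w_I·f_I = 0.40 × 0.21 = 0.084
  w_II·f_II = 0.42 × 0.46 = 0.1932
  w_III·f_III = 0.18 × 0.5 = 0.09
Sum: 0.084 + 0.1932 + 0.09 = 0.3672
P(Class III | data) = 0.09 / 0.3672 ≈ 0.245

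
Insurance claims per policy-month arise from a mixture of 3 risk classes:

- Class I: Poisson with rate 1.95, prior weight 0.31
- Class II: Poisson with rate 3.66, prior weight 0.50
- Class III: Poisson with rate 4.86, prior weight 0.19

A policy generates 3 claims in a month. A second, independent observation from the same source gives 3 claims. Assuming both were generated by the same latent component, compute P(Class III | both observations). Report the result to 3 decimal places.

The responsibility of component k is π_k f_k(x) divided by Σ_j π_j f_j(x).
Since both observations come from the same component, the likelihood for component k is f_k(x₁)·f_k(x₂).
  p_I = [e^(−1.95)·1.95^3/3! = 0.175824] × [0.175824] = 0.0309141
  p_II = [e^(−3.66)·3.66^3/3! = 0.210268] × [0.210268] = 0.0442128
  p_III = [e^(−4.86)·4.86^3/3! = 0.148281] × [0.148281] = 0.0219873
Weight by the priors:
  π_I·p_I = 0.31 × 0.0309141 = 0.00958337
  π_II·p_II = 0.50 × 0.0442128 = 0.0221064
  π_III·p_III = 0.19 × 0.0219873 = 0.0041776
Sum: 0.00958337 + 0.0221064 + 0.0041776 = 0.0358674
So the posterior for Class III is 0.0041776 / 0.0358674 ≈ 0.116.

0.116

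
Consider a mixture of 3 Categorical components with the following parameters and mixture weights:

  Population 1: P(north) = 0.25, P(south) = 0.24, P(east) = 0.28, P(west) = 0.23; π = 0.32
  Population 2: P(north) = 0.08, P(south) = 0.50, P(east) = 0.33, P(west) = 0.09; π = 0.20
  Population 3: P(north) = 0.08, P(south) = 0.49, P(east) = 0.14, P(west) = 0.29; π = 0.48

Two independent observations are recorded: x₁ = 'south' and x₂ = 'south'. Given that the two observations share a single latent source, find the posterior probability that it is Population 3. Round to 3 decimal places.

0.627

Posterior ∝ prior × likelihood, so P(k | x) ∝ w_k f_k(x); normalise over all components.
Since both observations come from the same component, the likelihood for component k is f_k(x₁)·f_k(x₂).
  L_1 = [P(south | comp) = 0.24] × [0.24] = 0.0576
  L_2 = [P(south | comp) = 0.50] × [0.5] = 0.25
  L_3 = [P(south | comp) = 0.49] × [0.49] = 0.2401
Weight by the priors:
  w_1·L_1 = 0.32 × 0.0576 = 0.018432
  w_2·L_2 = 0.20 × 0.25 = 0.05
  w_3·L_3 = 0.48 × 0.2401 = 0.115248
Evidence: 0.018432 + 0.05 + 0.115248 = 0.18368
P(Population 3 | x₁, x₂) = 0.115248 / 0.18368 ≈ 0.627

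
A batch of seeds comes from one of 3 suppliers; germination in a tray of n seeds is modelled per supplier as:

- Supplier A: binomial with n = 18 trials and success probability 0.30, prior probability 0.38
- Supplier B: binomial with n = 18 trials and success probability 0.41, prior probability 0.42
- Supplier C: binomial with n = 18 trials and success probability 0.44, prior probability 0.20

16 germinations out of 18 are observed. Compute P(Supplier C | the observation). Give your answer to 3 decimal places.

0.568

Apply Bayes' rule: the posterior for each component is proportional to its prior times its likelihood at x.
Component likelihoods at x = 16 germinations out of 18:
  L_A = 3.22721e-07
  L_B = 3.39576e-05
  L_C = 9.46914e-05
Prior × likelihood for each component:
  w_A·L_A = 0.38 × 3.22721e-07 = 1.22634e-07
  w_B·L_B = 0.42 × 3.39576e-05 = 1.42622e-05
  w_C·L_C = 0.20 × 9.46914e-05 = 1.89383e-05
Sum: 1.22634e-07 + 1.42622e-05 + 1.89383e-05 = 3.33231e-05
P(Supplier C | data) = 1.89383e-05 / 3.33231e-05 ≈ 0.568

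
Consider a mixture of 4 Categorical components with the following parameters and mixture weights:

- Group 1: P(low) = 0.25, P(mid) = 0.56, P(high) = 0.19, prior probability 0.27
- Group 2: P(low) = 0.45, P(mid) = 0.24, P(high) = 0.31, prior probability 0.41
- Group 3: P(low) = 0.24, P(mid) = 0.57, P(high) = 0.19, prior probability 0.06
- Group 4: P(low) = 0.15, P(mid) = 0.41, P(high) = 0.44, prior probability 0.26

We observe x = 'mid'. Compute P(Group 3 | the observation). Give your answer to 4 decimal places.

Apply Bayes' rule: the posterior for each component is proportional to its prior times its likelihood at x.
Categorical probabilities:
  L_1 = 0.56
  L_2 = 0.24
  L_3 = 0.57
  L_4 = 0.41
Unnormalised posteriors:
  P(Z=1)·L_1 = 0.27 × 0.56 = 0.1512
  P(Z=2)·L_2 = 0.41 × 0.24 = 0.0984
  P(Z=3)·L_3 = 0.06 × 0.57 = 0.0342
  P(Z=4)·L_4 = 0.26 × 0.41 = 0.1066
Marginal: 0.1512 + 0.0984 + 0.0342 + 0.1066 = 0.3904
So the posterior for Group 3 is 0.0342 / 0.3904 ≈ 0.0876.

0.0876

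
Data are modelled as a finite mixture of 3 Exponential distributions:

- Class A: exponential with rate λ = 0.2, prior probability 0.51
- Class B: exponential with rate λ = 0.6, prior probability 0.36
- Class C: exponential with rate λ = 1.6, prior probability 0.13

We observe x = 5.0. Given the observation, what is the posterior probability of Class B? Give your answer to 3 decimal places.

0.222

Apply Bayes' rule: the posterior for each component is proportional to its prior times its likelihood at x.
Exponential densities:
  p_A = 0.2·e^(−0.2·5.0) = 0.2·e^(−1.0000) = 0.0735759
  p_B = 0.6·e^(−0.6·5.0) = 0.6·e^(−3.0000) = 0.0298722
  p_C = 1.6·e^(−1.6·5.0) = 1.6·e^(−8.0000) = 0.00053674
Unnormalised posteriors:
  π_A·p_A = 0.51 × 0.0735759 = 0.0375237
  π_B·p_B = 0.36 × 0.0298722 = 0.010754
  π_C·p_C = 0.13 × 0.00053674 = 6.97762e-05
Denominator: 0.0375237 + 0.010754 + 6.97762e-05 = 0.0483475
Responsibility of Class B: 0.010754 / 0.0483475 ≈ 0.222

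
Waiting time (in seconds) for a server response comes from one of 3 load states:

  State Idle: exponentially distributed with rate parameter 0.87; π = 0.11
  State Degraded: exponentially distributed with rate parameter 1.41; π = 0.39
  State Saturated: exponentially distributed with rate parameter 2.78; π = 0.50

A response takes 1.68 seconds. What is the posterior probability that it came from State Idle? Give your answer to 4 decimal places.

0.2560

P(component k | x) = P(Z=k)·f_k(x) / marginal(x), where marginal(x) = Σ_j P(Z=j)·f_j(x).
Exponential densities:
  L_Idle = 0.201723
  L_Degraded = 0.131966
  L_Saturated = 0.0260445
Weight by the priors:
  P(Z=Idle)·L_Idle = 0.11 × 0.201723 = 0.0221895
  P(Z=Degraded)·L_Degraded = 0.39 × 0.131966 = 0.0514668
  P(Z=Saturated)·L_Saturated = 0.50 × 0.0260445 = 0.0130222
Denominator: 0.0221895 + 0.0514668 + 0.0130222 = 0.0866785
P(State Idle | 1.68 seconds) ≈ 0.2560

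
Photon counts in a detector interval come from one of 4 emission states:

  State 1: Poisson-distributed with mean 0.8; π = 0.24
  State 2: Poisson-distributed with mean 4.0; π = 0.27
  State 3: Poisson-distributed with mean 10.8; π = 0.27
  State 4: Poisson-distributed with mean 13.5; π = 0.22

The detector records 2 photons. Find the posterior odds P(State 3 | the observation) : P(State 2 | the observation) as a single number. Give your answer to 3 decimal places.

0.008

Only the two components matter; the odds are (π_i f_i(x)) / (π_j f_j(x)).
Component likelihoods at x = 2 photons:
  p_1 = 0.143785
  p_2 = 0.146525
  p_3 = 0.0011897
  p_4 = 0.000124929
Odds = (0.27/0.27) × (0.0011897/0.146525) = 1 × 0.00811942 ≈ 0.008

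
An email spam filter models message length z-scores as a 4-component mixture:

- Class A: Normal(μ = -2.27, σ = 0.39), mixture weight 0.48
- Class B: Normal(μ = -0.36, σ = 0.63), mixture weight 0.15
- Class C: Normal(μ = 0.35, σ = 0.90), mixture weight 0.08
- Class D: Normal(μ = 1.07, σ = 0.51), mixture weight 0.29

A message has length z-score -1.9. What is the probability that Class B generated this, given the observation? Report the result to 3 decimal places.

Apply Bayes' rule: the posterior for each component is proportional to its prior times its likelihood at x.
Evaluate each component's likelihood at the observed value:
  L_A = (1/(0.39·√(2π)))·exp(−(-1.9−-2.27)²/(2·0.39²)) = 1.022929·exp(-0.45003) = 0.652227
  L_B = (1/(0.63·√(2π)))·exp(−(-1.9−-0.36)²/(2·0.63²)) = 0.633242·exp(-2.98765) = 0.0319189
  L_C = (1/(0.90·√(2π)))·exp(−(-1.9−0.35)²/(2·0.90²)) = 0.443269·exp(-3.12500) = 0.0194759
  L_D = (1/(0.51·√(2π)))·exp(−(-1.9−1.07)²/(2·0.51²)) = 0.782240·exp(-16.95675) = 3.38157e-08
Unnormalised posteriors:
  P(Z=A)·L_A = 0.48 × 0.652227 = 0.313069
  P(Z=B)·L_B = 0.15 × 0.0319189 = 0.00478783
  P(Z=C)·L_C = 0.08 × 0.0194759 = 0.00155807
  P(Z=D)·L_D = 0.29 × 3.38157e-08 = 9.80655e-09
Marginal: 0.313069 + 0.00478783 + 0.00155807 + 9.80655e-09 = 0.319415
P(Class B | x) ≈ 0.015

0.015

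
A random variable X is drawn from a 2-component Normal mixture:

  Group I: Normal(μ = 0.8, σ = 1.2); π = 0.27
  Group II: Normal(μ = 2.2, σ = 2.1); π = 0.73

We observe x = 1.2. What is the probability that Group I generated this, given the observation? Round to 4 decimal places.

Apply Bayes' rule: the posterior for each component is proportional to its prior times its likelihood at x.
Evaluate each component's likelihood at the observed value:
  p_I = (1/(1.2·√(2π)))·exp(−(1.2−0.8)²/(2·1.2²)) = 0.332452·exp(-0.05556) = 0.314486
  p_II = (1/(2.1·√(2π)))·exp(−(1.2−2.2)²/(2·2.1²)) = 0.189973·exp(-0.11338) = 0.16961
Prior × likelihood for each component:
  w_I·p_I = 0.27 × 0.314486 = 0.0849112
  w_II·p_II = 0.73 × 0.16961 = 0.123815
Marginal: 0.0849112 + 0.123815 = 0.208726
P(Group I | x) = 0.0849112 / 0.208726 ≈ 0.4068

0.4068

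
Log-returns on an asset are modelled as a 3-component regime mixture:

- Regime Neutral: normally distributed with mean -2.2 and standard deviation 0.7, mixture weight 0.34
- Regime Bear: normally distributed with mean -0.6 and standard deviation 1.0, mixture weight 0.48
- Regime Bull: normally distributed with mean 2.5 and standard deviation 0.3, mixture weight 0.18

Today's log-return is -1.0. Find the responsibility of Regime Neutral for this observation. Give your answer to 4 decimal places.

By Bayes' theorem, P(k | x) = w_k f_k(x) / Σ_j w_j f_j(x).
Evaluate each component's likelihood at the observed value:
  L_Neutral = (1/(0.7·√(2π)))·exp(−(-1.0−-2.2)²/(2·0.7²)) = 0.569918·exp(-1.46939) = 0.131119
  L_Bear = (1/(1.0·√(2π)))·exp(−(-1.0−-0.6)²/(2·1.0²)) = 0.398942·exp(-0.08000) = 0.36827
  L_Bull = (1/(0.3·√(2π)))·exp(−(-1.0−2.5)²/(2·0.3²)) = 1.329808·exp(-68.05556) = 3.69519e-30
Unnormalised posteriors:
  w_Neutral·L_Neutral = 0.34 × 0.131119 = 0.0445804
  w_Bear·L_Bear = 0.48 × 0.36827 = 0.17677
  w_Bull·L_Bull = 0.18 × 3.69519e-30 = 6.65134e-31
Denominator: 0.0445804 + 0.17677 + 6.65134e-31 = 0.22135
P(Regime Neutral | the observation) ≈ 0.2014

0.2014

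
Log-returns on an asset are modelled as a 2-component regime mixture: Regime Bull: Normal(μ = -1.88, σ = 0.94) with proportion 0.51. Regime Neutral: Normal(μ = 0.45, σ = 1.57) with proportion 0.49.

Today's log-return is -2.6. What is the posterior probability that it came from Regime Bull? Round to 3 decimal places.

0.895

Posterior ∝ prior × likelihood, so P(k | x) ∝ P(Z=k) f_k(x); normalise over all components.
Normal densities:
  f_Bull = 0.316507
  f_Neutral = 0.0385034
Prior × likelihood for each component:
  P(Z=Bull)·f_Bull = 0.51 × 0.316507 = 0.161419
  P(Z=Neutral)·f_Neutral = 0.49 × 0.0385034 = 0.0188667
Denominator: 0.161419 + 0.0188667 = 0.180285
P(Regime Bull | the observation) ≈ 0.895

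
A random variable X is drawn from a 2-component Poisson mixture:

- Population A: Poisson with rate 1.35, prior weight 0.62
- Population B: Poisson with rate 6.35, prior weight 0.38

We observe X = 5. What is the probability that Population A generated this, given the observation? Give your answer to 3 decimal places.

Posterior ∝ prior × likelihood, so P(k | x) ∝ π_k f_k(x); normalise over all components.
Poisson probabilities:
  L_A = e^(−1.35)·1.35^5/5! = 0.00968702
  L_B = e^(−6.35)·6.35^5/5! = 0.150286
Weight by the priors:
  π_A·L_A = 0.62 × 0.00968702 = 0.00600595
  π_B·L_B = 0.38 × 0.150286 = 0.0571085
Normaliser: 0.00600595 + 0.0571085 = 0.0631145
So the posterior for Population A is 0.00600595 / 0.0631145 ≈ 0.095.

0.095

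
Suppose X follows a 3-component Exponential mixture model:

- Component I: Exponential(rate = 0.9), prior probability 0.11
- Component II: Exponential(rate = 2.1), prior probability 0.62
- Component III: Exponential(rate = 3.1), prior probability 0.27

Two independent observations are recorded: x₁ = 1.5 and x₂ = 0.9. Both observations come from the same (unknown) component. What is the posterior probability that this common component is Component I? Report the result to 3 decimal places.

P(component k | x) = P(Z=k)·f_k(x) / marginal(x), where marginal(x) = Σ_j P(Z=j)·f_j(x).
Since both observations come from the same component, the likelihood for component k is f_k(x₁)·f_k(x₂).
  p_I = [0.233316] × [0.400372] = 0.0934133
  p_II = [0.0899895] × [0.317251] = 0.0285492
  p_III = [0.029641] × [0.190406] = 0.00564381
Prior × likelihood for each component:
  P(Z=I)·p_I = 0.11 × 0.0934133 = 0.0102755
  P(Z=II)·p_II = 0.62 × 0.0285492 = 0.0177005
  P(Z=III)·p_III = 0.27 × 0.00564381 = 0.00152383
Sum: 0.0102755 + 0.0177005 + 0.00152383 = 0.0294998
P(Component I | x₁, x₂) ≈ 0.348

0.348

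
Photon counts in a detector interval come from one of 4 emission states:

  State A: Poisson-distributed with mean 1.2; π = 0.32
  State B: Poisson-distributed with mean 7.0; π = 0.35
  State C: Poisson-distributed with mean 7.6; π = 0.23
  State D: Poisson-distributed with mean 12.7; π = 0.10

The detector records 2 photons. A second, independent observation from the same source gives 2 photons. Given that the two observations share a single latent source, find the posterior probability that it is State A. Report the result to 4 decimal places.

0.9854

The responsibility of component k is π_k f_k(x) divided by Σ_j π_j f_j(x).
Since both observations come from the same component, the likelihood for component k is f_k(x₁)·f_k(x₂).
  p_A = [0.21686] × [0.21686] = 0.0470282
  p_B = [0.0223411] × [0.0223411] = 0.000499125
  p_C = [0.014453] × [0.014453] = 0.00020889
  p_D = [0.000246058] × [0.000246058] = 6.05445e-08
Multiply by the mixture weights:
  π_A·p_A = 0.32 × 0.0470282 = 0.015049
  π_B·p_B = 0.35 × 0.000499125 = 0.000174694
  π_C·p_C = 0.23 × 0.00020889 = 4.80448e-05
  π_D·p_D = 0.10 × 6.05445e-08 = 6.05445e-09
Sum: 0.015049 + 0.000174694 + 4.80448e-05 + 6.05445e-09 = 0.0152718
So the posterior for State A is 0.015049 / 0.0152718 ≈ 0.9854.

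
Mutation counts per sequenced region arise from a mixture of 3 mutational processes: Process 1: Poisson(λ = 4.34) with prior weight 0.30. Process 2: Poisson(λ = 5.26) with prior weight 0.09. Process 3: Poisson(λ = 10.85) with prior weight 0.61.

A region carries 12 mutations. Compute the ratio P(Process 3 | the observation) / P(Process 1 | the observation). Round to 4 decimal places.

180.3980

Posterior odds = (π_i f_i(x)) / (π_j f_j(x)); the normalising sum cancels.
Component likelihoods at x = 12 mutations:
  f_1 = 0.00121535
  f_2 = 0.00486523
  f_3 = 0.107826
Odds = (0.61/0.30) × (0.107826/0.00121535) = 2.03333 × 88.7203 ≈ 180.3980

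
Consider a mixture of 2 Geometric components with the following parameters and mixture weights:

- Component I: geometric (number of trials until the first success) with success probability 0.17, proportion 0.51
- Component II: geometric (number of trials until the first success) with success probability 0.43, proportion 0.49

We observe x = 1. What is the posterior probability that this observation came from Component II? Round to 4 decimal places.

By Bayes' theorem, P(k | x) = π_k f_k(x) / Σ_j π_j f_j(x).
Component likelihoods at x = 1:
  L_I = 0.17
  L_II = 0.43
Unnormalised posteriors:
  π_I·L_I = 0.51 × 0.17 = 0.0867
  π_II·L_II = 0.49 × 0.43 = 0.2107
Evidence: 0.0867 + 0.2107 = 0.2974
Responsibility of Component II: 0.2107 / 0.2974 ≈ 0.7085

0.7085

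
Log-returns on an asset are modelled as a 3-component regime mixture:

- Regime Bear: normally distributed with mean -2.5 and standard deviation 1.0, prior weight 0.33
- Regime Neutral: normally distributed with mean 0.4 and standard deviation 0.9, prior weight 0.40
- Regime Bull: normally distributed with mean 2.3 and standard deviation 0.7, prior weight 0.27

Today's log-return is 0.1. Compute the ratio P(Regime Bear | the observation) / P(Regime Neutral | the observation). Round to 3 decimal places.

Posterior odds = (π_i f_i(x)) / (π_j f_j(x)); the normalising sum cancels.
Evaluate each component's likelihood at the observed value:
  p_Bear = (1/(1.0·√(2π)))·exp(−(0.1−-2.5)²/(2·1.0²)) = 0.398942·exp(-3.38000) = 0.013583
  p_Neutral = (1/(0.9·√(2π)))·exp(−(0.1−0.4)²/(2·0.9²)) = 0.443269·exp(-0.05556) = 0.419315
  p_Bull = (1/(0.7·√(2π)))·exp(−(0.1−2.3)²/(2·0.7²)) = 0.569918·exp(-4.93878) = 0.00408253
0.00448238 / 0.167726 ≈ 0.027

0.027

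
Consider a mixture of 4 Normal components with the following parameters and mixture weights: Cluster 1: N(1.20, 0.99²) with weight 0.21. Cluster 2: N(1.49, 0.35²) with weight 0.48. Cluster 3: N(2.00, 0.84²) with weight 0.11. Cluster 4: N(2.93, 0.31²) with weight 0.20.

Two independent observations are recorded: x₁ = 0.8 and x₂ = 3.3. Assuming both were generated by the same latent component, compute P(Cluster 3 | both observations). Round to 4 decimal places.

0.4490

By Bayes' theorem, P(k | x) = P(Z=k) f_k(x) / Σ_j P(Z=j) f_j(x).
Since both observations come from the same component, the likelihood for component k is f_k(x₁)·f_k(x₂).
  p_1 = [0.371386] × [0.0424827] = 0.0157775
  p_2 = [0.163265] × [1.77634e-06] = 2.90015e-07
  p_3 = [0.171188] × [0.143396] = 0.0245476
  p_4 = [7.21081e-11] × [0.631262] = 4.55191e-11
Multiply by the mixture weights:
  P(Z=1)·p_1 = 0.21 × 0.0157775 = 0.00331327
  P(Z=2)·p_2 = 0.48 × 2.90015e-07 = 1.39207e-07
  P(Z=3)·p_3 = 0.11 × 0.0245476 = 0.00270024
  P(Z=4)·p_4 = 0.20 × 4.55191e-11 = 9.10382e-12
Evidence: 0.00331327 + 1.39207e-07 + 0.00270024 + 9.10382e-12 = 0.00601365
P(Cluster 3 | x₁, x₂) ≈ 0.4490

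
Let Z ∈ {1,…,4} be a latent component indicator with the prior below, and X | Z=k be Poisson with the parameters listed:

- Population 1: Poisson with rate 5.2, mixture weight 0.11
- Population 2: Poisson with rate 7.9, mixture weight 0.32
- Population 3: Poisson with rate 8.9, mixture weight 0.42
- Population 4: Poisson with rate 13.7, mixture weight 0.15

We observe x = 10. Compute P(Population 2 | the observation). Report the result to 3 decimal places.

By Bayes' theorem, P(k | x) = π_k f_k(x) / Σ_j π_j f_j(x).
Poisson probabilities:
  L_1 = e^(−5.2)·5.2^10/10! = 0.0219755
  L_2 = e^(−7.9)·7.9^10/10! = 0.0967345
  L_3 = e^(−8.9)·8.9^10/10! = 0.117197
  L_4 = e^(−13.7)·13.7^10/10! = 0.0720457
Unnormalised posteriors:
  π_1·L_1 = 0.11 × 0.0219755 = 0.00241731
  π_2·L_2 = 0.32 × 0.0967345 = 0.030955
  π_3·L_3 = 0.42 × 0.117197 = 0.0492227
  π_4·L_4 = 0.15 × 0.0720457 = 0.0108069
Sum: 0.00241731 + 0.030955 + 0.0492227 + 0.0108069 = 0.0934019
Responsibility of Population 2: 0.030955 / 0.0934019 ≈ 0.331

0.331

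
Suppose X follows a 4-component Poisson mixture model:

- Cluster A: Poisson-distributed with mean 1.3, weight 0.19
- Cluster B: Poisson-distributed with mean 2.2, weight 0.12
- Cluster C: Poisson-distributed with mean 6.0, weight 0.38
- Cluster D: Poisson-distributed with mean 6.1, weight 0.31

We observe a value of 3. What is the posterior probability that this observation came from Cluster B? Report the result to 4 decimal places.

0.2296

By Bayes' theorem, P(k | x) = w_k f_k(x) / Σ_j w_j f_j(x).
Evaluate each component's likelihood at the observed value:
  L_A = e^(−1.3)·1.3^3/3! = 0.0997921
  L_B = e^(−2.2)·2.2^3/3! = 0.196639
  L_C = e^(−6.0)·6.0^3/3! = 0.0892351
  L_D = e^(−6.1)·6.1^3/3! = 0.0848481
Multiply by the mixture weights:
  w_A·L_A = 0.19 × 0.0997921 = 0.0189605
  w_B·L_B = 0.12 × 0.196639 = 0.0235966
  w_C·L_C = 0.38 × 0.0892351 = 0.0339093
  w_D·L_D = 0.31 × 0.0848481 = 0.0263029
Denominator: 0.0189605 + 0.0235966 + 0.0339093 + 0.0263029 = 0.102769
P(Cluster B | data) ≈ 0.2296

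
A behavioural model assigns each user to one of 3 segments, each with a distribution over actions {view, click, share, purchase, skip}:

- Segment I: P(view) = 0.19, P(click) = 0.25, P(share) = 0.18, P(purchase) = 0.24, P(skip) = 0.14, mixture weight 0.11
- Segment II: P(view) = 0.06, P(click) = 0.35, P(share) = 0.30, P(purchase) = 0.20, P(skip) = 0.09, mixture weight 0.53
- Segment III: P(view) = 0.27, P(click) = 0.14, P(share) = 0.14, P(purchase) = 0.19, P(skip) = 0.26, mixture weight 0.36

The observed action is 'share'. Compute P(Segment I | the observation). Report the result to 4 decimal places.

0.0864

P(component k | x) = π_k·f_k(x) / marginal(x), where marginal(x) = Σ_j π_j·f_j(x).
Evaluate each component's likelihood at the observed value:
  L_I = 0.18
  L_II = 0.3
  L_III = 0.14
Unnormalised posteriors:
  π_I·L_I = 0.11 × 0.18 = 0.0198
  π_II·L_II = 0.53 × 0.3 = 0.159
  π_III·L_III = 0.36 × 0.14 = 0.0504
Marginal: 0.0198 + 0.159 + 0.0504 = 0.2292
So the posterior for Segment I is 0.0198 / 0.2292 ≈ 0.0864.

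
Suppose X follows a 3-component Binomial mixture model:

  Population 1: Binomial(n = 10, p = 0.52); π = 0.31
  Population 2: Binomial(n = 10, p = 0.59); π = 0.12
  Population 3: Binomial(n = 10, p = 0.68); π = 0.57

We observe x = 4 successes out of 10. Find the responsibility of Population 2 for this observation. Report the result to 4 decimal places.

Posterior ∝ prior × likelihood, so P(k | x) ∝ P(Z=k) f_k(x); normalise over all components.
Component likelihoods at x = 4 successes out of 10:
  f_1 = 0.187793
  f_2 = 0.120873
  f_3 = 0.048212
Weight by the priors:
  P(Z=1)·f_1 = 0.31 × 0.187793 = 0.0582159
  P(Z=2)·f_2 = 0.12 × 0.120873 = 0.0145048
  P(Z=3)·f_3 = 0.57 × 0.048212 = 0.0274808
Denominator: 0.0582159 + 0.0145048 + 0.0274808 = 0.100202
P(Population 2 | x) = 0.0145048 / 0.100202 ≈ 0.1448

0.1448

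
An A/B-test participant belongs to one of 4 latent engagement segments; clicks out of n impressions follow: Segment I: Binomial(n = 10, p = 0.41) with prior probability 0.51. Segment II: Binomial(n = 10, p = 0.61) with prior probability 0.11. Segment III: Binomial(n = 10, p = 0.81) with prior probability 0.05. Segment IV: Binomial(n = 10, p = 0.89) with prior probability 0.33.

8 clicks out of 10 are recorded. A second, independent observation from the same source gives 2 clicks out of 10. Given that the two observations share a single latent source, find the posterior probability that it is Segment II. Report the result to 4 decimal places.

The responsibility of component k is π_k f_k(x) divided by Σ_j π_j f_j(x).
Since both observations come from the same component, the likelihood for component k is f_k(x₁)·f_k(x₂).
  L_I = [0.012508] × [0.11107] = 0.00138926
  L_II = [0.131214] × [0.00896167] = 0.0011759
  L_III = [0.301023] × [5.01431e-05] = 1.50942e-05
  L_IV = [0.214347] × [7.64072e-07] = 1.63777e-07
Unnormalised posteriors:
  π_I·L_I = 0.51 × 0.00138926 = 0.000708523
  π_II·L_II = 0.11 × 0.0011759 = 0.000129349
  π_III·L_III = 0.05 × 1.50942e-05 = 7.54712e-07
  π_IV·L_IV = 0.33 × 1.63777e-07 = 5.40463e-08
Normaliser: 0.000708523 + 0.000129349 + 7.54712e-07 + 5.40463e-08 = 0.00083868
Responsibility of Segment II: 0.000129349 / 0.00083868 ≈ 0.1542

0.1542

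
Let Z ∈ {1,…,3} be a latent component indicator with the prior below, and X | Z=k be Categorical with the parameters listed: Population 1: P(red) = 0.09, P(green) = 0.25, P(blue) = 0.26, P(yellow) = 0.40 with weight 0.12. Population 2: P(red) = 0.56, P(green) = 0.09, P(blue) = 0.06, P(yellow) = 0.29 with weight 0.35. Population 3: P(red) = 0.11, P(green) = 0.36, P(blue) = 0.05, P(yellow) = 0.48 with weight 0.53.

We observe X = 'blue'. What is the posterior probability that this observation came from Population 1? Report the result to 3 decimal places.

0.396

The responsibility of component k is π_k f_k(x) divided by Σ_j π_j f_j(x).
Categorical probabilities:
  p_1 = P(blue | comp) = 0.26
  p_2 = P(blue | comp) = 0.06
  p_3 = P(blue | comp) = 0.05
Weight by the priors:
  π_1·p_1 = 0.12 × 0.26 = 0.0312
  π_2·p_2 = 0.35 × 0.06 = 0.021
  π_3·p_3 = 0.53 × 0.05 = 0.0265
Sum: 0.0312 + 0.021 + 0.0265 = 0.0787
So the posterior for Population 1 is 0.0312 / 0.0787 ≈ 0.396.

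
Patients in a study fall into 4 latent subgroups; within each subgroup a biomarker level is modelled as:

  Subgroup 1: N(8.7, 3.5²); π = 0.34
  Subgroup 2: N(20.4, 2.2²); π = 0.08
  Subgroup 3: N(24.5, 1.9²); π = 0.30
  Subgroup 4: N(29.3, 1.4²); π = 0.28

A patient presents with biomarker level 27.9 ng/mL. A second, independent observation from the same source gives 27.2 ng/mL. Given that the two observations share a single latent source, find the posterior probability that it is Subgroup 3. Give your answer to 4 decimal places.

Posterior ∝ prior × likelihood, so P(k | x) ∝ π_k f_k(x); normalise over all components.
Since both observations come from the same component, the likelihood for component k is f_k(x₁)·f_k(x₂).
  L_1 = [3.32826e-08] × [9.77269e-08] = 3.2526e-15
  L_2 = [0.00054303] × [0.0015273] = 8.29368e-07
  L_3 = [0.0423452] × [0.0764982] = 0.00323933
  L_4 = [0.172836] × [0.0925126] = 0.0159895
Multiply by the mixture weights:
  π_1·L_1 = 0.34 × 3.2526e-15 = 1.10588e-15
  π_2·L_2 = 0.08 × 8.29368e-07 = 6.63495e-08
  π_3·L_3 = 0.30 × 0.00323933 = 0.0009718
  π_4·L_4 = 0.28 × 0.0159895 = 0.00447707
Denominator: 1.10588e-15 + 6.63495e-08 + 0.0009718 + 0.00447707 = 0.00544893
So the posterior for Subgroup 3 is 0.0009718 / 0.00544893 ≈ 0.1783.

0.1783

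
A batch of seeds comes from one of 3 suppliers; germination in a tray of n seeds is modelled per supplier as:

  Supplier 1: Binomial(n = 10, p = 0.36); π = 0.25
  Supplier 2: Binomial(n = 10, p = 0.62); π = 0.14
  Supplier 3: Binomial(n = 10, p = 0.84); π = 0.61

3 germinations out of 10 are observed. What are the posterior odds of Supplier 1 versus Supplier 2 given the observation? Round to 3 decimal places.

Only the two components matter; the odds are (π_i f_i(x)) / (π_j f_j(x)).
Evaluate each component's likelihood at the observed value:
  f_1 = C(10,3)·0.36^3·0.64^7 = 120·0.046656·0.0439805 = 0.246234
  f_2 = C(10,3)·0.62^3·0.38^7 = 120·0.238328·0.00114416 = 0.0327221
  f_3 = C(10,3)·0.84^3·0.16^7 = 120·0.592704·2.68435e-06 = 0.000190923
0.0615586 / 0.0045811 ≈ 13.438

13.438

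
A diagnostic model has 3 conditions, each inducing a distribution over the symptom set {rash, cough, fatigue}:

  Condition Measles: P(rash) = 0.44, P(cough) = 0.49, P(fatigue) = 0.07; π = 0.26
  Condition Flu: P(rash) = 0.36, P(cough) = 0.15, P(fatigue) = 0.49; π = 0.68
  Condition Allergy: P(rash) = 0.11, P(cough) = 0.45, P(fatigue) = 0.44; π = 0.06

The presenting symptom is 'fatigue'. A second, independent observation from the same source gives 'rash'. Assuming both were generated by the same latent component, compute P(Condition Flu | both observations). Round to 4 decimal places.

By Bayes' theorem, P(k | x) = π_k f_k(x) / Σ_j π_j f_j(x).
Since both observations come from the same component, the likelihood for component k is f_k(x₁)·f_k(x₂).
  L_Measles = [0.07] × [0.44] = 0.0308
  L_Flu = [0.49] × [0.36] = 0.1764
  L_Allergy = [0.44] × [0.11] = 0.0484
Prior × likelihood for each component:
  π_Measles·L_Measles = 0.26 × 0.0308 = 0.008008
  π_Flu·L_Flu = 0.68 × 0.1764 = 0.119952
  π_Allergy·L_Allergy = 0.06 × 0.0484 = 0.002904
Denominator: 0.008008 + 0.119952 + 0.002904 = 0.130864
Responsibility of Condition Flu: 0.119952 / 0.130864 ≈ 0.9166

0.9166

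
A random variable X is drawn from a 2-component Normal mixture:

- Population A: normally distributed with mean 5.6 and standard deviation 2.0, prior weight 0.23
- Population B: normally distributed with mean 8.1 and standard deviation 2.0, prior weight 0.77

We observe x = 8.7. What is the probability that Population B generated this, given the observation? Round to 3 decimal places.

0.914

Posterior ∝ prior × likelihood, so P(k | x) ∝ P(Z=k) f_k(x); normalise over all components.
Normal densities:
  f_A = 0.0600045
  f_B = 0.190694
Prior × likelihood for each component:
  P(Z=A)·f_A = 0.23 × 0.0600045 = 0.013801
  P(Z=B)·f_B = 0.77 × 0.190694 = 0.146834
Evidence: 0.013801 + 0.146834 = 0.160635
P(Population B | the observation) ≈ 0.914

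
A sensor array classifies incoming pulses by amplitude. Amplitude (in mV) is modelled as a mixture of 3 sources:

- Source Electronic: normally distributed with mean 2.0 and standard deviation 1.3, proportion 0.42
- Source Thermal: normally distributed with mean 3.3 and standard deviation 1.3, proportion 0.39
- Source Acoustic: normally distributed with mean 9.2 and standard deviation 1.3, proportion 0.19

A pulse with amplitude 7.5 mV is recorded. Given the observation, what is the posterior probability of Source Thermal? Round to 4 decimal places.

0.0254

Posterior ∝ prior × likelihood, so P(k | x) ∝ π_k f_k(x); normalise over all components.
Component likelihoods at x = 7.5 mV:
  f_Electronic = 3.98253e-05
  f_Thermal = 0.00166116
  f_Acoustic = 0.130506
Unnormalised posteriors:
  π_Electronic·f_Electronic = 0.42 × 3.98253e-05 = 1.67266e-05
  π_Thermal·f_Thermal = 0.39 × 0.00166116 = 0.000647853
  π_Acoustic·f_Acoustic = 0.19 × 0.130506 = 0.0247962
Denominator: 1.67266e-05 + 0.000647853 + 0.0247962 = 0.0254608
P(Source Thermal | 7.5 mV) = 0.000647853 / 0.0254608 ≈ 0.0254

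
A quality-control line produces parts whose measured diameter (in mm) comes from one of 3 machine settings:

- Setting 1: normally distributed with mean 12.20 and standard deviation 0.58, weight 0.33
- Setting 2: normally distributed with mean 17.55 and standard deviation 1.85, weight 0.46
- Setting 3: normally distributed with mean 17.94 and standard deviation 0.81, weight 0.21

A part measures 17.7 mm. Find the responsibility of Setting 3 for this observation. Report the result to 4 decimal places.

By Bayes' theorem, P(k | x) = π_k f_k(x) / Σ_j π_j f_j(x).
Evaluate each component's likelihood at the observed value:
  f_1 = (1/(0.58·√(2π)))·exp(−(17.7−12.20)²/(2·0.58²)) = 0.687832·exp(-44.96136) = 2.04651e-20
  f_2 = (1/(1.85·√(2π)))·exp(−(17.7−17.55)²/(2·1.85²)) = 0.215644·exp(-0.00329) = 0.214937
  f_3 = (1/(0.81·√(2π)))·exp(−(17.7−17.94)²/(2·0.81²)) = 0.492521·exp(-0.04390) = 0.471369
Prior × likelihood for each component:
  π_1·f_1 = 0.33 × 2.04651e-20 = 6.75348e-21
  π_2·f_2 = 0.46 × 0.214937 = 0.0988709
  π_3·f_3 = 0.21 × 0.471369 = 0.0989876
Normaliser: 6.75348e-21 + 0.0988709 + 0.0989876 = 0.197858
P(Setting 3 | 17.7 mm) ≈ 0.5003

0.5003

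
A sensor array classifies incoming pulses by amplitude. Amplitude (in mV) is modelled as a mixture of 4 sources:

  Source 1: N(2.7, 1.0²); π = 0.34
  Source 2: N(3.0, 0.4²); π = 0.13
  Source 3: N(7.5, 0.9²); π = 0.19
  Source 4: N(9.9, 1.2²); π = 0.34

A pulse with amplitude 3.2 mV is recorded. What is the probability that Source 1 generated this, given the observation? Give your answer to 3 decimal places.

0.511

P(component k | x) = w_k·f_k(x) / marginal(x), where marginal(x) = Σ_j w_j·f_j(x).
Component likelihoods at x = 3.2 mV:
  p_1 = 0.352065
  p_2 = 0.880163
  p_3 = 4.89568e-06
  p_4 = 5.65542e-08
Prior × likelihood for each component:
  w_1·p_1 = 0.34 × 0.352065 = 0.119702
  w_2·p_2 = 0.13 × 0.880163 = 0.114421
  w_3·p_3 = 0.19 × 4.89568e-06 = 9.30178e-07
  w_4·p_4 = 0.34 × 5.65542e-08 = 1.92284e-08
Marginal: 0.119702 + 0.114421 + 9.30178e-07 + 1.92284e-08 = 0.234124
Responsibility of Source 1: 0.119702 / 0.234124 ≈ 0.511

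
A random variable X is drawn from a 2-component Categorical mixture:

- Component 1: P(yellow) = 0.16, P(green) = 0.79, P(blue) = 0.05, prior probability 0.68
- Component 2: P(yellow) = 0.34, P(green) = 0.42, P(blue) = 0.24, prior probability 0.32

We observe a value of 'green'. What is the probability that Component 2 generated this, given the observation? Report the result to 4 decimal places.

0.2001

P(component k | x) = π_k·f_k(x) / marginal(x), where marginal(x) = Σ_j π_j·f_j(x).
Categorical probabilities:
  L_1 = P(green | comp) = 0.79
  L_2 = P(green | comp) = 0.42
Weight by the priors:
  π_1·L_1 = 0.68 × 0.79 = 0.5372
  π_2·L_2 = 0.32 × 0.42 = 0.1344
Evidence: 0.5372 + 0.1344 = 0.6716
P(Component 2 | 'green') = 0.1344 / 0.6716 ≈ 0.2001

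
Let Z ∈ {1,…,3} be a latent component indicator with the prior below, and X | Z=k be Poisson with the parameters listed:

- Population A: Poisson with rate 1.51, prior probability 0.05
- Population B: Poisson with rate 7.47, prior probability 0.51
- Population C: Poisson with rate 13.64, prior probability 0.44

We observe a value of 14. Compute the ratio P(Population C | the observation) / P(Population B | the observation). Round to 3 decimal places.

8.264

Posterior odds = (w_i f_i(x)) / (w_j f_j(x)); the normalising sum cancels.
Evaluate each component's likelihood at the observed value:
  f_A = e^(−1.51)·1.51^14/14! = 8.11866e-10
  f_B = e^(−7.47)·7.47^14/14! = 0.0110129
  f_C = e^(−13.64)·13.64^14/14! = 0.105491
0.0464161 / 0.00561656 ≈ 8.264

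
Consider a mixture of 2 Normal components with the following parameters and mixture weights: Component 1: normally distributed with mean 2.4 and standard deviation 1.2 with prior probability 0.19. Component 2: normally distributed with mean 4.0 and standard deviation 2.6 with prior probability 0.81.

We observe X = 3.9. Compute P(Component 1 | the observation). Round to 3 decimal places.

0.189

By Bayes' theorem, P(k | x) = π_k f_k(x) / Σ_j π_j f_j(x).
Component likelihoods at x = 3.9:
  f_1 = 0.152208
  f_2 = 0.153326
Unnormalised posteriors:
  π_1·f_1 = 0.19 × 0.152208 = 0.0289194
  π_2·f_2 = 0.81 × 0.153326 = 0.124194
Normaliser: 0.0289194 + 0.124194 = 0.153113
So the posterior for Component 1 is 0.0289194 / 0.153113 ≈ 0.189.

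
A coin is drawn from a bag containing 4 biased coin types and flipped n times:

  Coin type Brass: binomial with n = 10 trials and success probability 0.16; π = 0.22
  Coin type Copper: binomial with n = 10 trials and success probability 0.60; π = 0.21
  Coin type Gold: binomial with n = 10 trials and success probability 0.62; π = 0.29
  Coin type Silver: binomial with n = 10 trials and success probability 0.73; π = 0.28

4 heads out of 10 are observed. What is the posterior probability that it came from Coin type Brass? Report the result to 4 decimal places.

P(component k | x) = π_k·f_k(x) / marginal(x), where marginal(x) = Σ_j π_j·f_j(x).
Evaluate each component's likelihood at the observed value:
  p_Brass = 0.0483476
  p_Copper = 0.111477
  p_Gold = 0.0934303
  p_Silver = 0.0231043
Unnormalised posteriors:
  π_Brass·p_Brass = 0.22 × 0.0483476 = 0.0106365
  π_Copper·p_Copper = 0.21 × 0.111477 = 0.0234101
  π_Gold·p_Gold = 0.29 × 0.0934303 = 0.0270948
  π_Silver·p_Silver = 0.28 × 0.0231043 = 0.00646921
Marginal: 0.0106365 + 0.0234101 + 0.0270948 + 0.00646921 = 0.0676106
P(Coin type Brass | the observation) = 0.0106365 / 0.0676106 ≈ 0.1573

0.1573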